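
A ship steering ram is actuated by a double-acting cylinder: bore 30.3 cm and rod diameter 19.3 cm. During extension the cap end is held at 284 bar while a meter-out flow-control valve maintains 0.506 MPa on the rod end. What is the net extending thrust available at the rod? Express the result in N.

F ≈ 2.03e6 N

Cap-side area A_cap = π/4 × (30.3 cm)² = 721.1 cm^2
Rod-side annular area A_ann = π/4 × (30.3² − 19.3²) = 428.5 cm^2
Net thrust = P_cap·A_cap − P_rod·A_ann = 2.048e6 N − 21680 N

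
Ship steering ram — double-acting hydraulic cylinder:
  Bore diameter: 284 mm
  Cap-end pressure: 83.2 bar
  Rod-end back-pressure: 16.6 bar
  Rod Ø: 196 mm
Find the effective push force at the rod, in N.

Cap-side area A_cap = π/4 × (284 mm)² = 63350 mm^2
Rod-side annular area A_ann = π/4 × (284² − 196²) = 33180 mm^2
Net thrust = P_cap·A_cap − P_rod·A_ann = 5.270e5 N − 55070 N

F ≈ 4.72e5 N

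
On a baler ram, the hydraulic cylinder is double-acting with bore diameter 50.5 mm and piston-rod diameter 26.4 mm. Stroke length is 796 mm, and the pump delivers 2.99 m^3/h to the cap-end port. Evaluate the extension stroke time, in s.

t ≈ 1.92 s

Cap-side area A_cap = π/4 × (50.5 mm)² = 2003 mm^2
Swept volume V = A × L; t = V / Q = A·L / Q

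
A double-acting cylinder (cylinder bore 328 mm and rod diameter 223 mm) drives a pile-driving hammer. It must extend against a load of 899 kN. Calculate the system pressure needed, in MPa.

Cap-side area A_cap = π/4 × (328 mm)² = 84500 mm^2
P = F / A = 899 kN / A

P ≈ 10.6 MPa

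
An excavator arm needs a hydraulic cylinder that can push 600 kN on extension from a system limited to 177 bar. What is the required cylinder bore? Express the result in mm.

D ≈ 208 mm

Extension force acts on the full piston face: F = P × (π/4)D².
D = √(4F / (πP)) = √(4 × 600 kN / (π × 177 bar))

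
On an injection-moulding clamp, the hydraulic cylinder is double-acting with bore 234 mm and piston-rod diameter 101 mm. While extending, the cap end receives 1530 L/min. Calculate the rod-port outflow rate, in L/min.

Cap-side area A_cap = π/4 × (234 mm)² = 43010 mm^2
Rod-side annular area A_ann = π/4 × (234² − 101²) = 34990 mm^2
Piston speed v = Q_in/A_cap; rod-end outflow Q_out = v × A_ann = Q_in × A_ann/A_cap.

Q_out ≈ 1240 L/min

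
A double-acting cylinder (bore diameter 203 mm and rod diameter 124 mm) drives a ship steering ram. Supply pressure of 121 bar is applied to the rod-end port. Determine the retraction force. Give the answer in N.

F ≈ 2.45e5 N

Rod-side annular area A_ann = π/4 × (203² − 124²) = 20290 mm^2
On retraction the pressure acts on the annular area (bore minus rod).
F = P × A_ann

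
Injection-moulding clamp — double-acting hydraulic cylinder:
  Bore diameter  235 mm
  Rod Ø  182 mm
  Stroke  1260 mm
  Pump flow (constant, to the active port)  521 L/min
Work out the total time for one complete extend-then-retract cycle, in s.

t ≈ 8.81 s

Cap-side area A_cap = π/4 × (235 mm)² = 43370 mm^2
Rod-side annular area A_ann = π/4 × (235² − 182²) = 17360 mm^2
t_ext = A_cap·L/Q = 6.294 s
t_ret = A_ann·L/Q = 2.519 s
t_cycle = t_ext + t_ret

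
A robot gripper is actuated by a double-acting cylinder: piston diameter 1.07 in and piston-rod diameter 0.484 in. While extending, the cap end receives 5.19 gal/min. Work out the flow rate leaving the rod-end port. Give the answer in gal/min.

Cap-side area A_cap = π/4 × (1.07 in)² = 0.8992 in^2
Rod-side annular area A_ann = π/4 × (1.07² − 0.484²) = 0.7152 in^2
Piston speed v = Q_in/A_cap; rod-end outflow Q_out = v × A_ann = Q_in × A_ann/A_cap.

Q_out ≈ 4.13 gal/min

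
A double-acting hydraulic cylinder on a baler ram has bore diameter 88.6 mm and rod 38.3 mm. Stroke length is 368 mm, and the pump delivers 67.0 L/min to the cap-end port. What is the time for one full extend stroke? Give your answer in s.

Cap-side area A_cap = π/4 × (88.6 mm)² = 6165 mm^2
Swept volume V = A × L; t = V / Q = A·L / Q

t ≈ 2.03 s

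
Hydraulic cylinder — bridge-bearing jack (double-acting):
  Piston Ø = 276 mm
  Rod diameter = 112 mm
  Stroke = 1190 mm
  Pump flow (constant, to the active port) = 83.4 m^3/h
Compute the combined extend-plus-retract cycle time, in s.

t ≈ 5.64 s

Cap-side area A_cap = π/4 × (276 mm)² = 59830 mm^2
Rod-side annular area A_ann = π/4 × (276² − 112²) = 49980 mm^2
t_ext = A_cap·L/Q = 3.073 s
t_ret = A_ann·L/Q = 2.567 s
t_cycle = t_ext + t_ret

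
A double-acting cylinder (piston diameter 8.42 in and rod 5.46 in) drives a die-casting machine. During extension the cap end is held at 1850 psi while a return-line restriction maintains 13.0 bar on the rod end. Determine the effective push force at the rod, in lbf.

Cap-side area A_cap = π/4 × (8.42 in)² = 55.68 in^2
Rod-side annular area A_ann = π/4 × (8.42² − 5.46²) = 32.27 in^2
Net thrust = P_cap·A_cap − P_rod·A_ann = 1.030e5 lbf − 6084 lbf

F ≈ 96900 lbf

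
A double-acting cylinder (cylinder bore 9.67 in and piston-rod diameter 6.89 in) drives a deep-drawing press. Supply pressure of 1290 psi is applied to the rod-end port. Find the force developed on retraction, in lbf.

F ≈ 46600 lbf

Rod-side annular area A_ann = π/4 × (9.67² − 6.89²) = 36.16 in^2
On retraction the pressure acts on the annular area (bore minus rod).
F = P × A_ann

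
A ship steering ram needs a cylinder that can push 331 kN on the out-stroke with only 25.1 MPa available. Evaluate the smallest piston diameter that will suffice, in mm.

Extension force acts on the full piston face: F = P × (π/4)D².
D = √(4F / (πP)) = √(4 × 331 kN / (π × 25.1 MPa))

D ≈ 130 mm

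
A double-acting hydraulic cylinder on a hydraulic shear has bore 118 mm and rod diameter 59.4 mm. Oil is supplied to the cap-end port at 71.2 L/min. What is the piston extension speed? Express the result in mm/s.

Cap-side area A_cap = π/4 × (118 mm)² = 10940 mm^2
v = Q / A

v ≈ 109 mm/s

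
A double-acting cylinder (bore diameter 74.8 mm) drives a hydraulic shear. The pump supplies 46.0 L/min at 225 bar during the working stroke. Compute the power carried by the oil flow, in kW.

W ≈ 17.2 kW

Hydraulic power = P × Q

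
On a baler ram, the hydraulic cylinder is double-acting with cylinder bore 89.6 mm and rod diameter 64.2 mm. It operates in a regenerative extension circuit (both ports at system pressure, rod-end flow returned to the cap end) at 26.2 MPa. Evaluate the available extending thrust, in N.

F ≈ 84800 N

With equal pressure on both faces, forces on the annular region cancel; the net push is pressure × rod cross-section.
Rod cross-section A_rod = π/4 × (64.2 mm)² = 3237 mm^2
F = P × A_rod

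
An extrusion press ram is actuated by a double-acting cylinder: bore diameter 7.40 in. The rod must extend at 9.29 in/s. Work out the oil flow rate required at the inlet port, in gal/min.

Cap-side area A_cap = π/4 × (7.40 in)² = 43.01 in^2
Q = A × v

Q ≈ 104 gal/min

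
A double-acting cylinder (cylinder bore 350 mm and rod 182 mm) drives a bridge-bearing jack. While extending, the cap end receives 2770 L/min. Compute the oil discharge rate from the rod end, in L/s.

Q_out ≈ 33.7 L/s

Cap-side area A_cap = π/4 × (350 mm)² = 96210 mm^2
Rod-side annular area A_ann = π/4 × (350² − 182²) = 70200 mm^2
Piston speed v = Q_in/A_cap; rod-end outflow Q_out = v × A_ann = Q_in × A_ann/A_cap.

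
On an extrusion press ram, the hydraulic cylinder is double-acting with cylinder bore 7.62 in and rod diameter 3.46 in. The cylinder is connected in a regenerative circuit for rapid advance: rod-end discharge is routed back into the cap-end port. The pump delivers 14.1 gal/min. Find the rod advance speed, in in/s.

v ≈ 5.77 in/s

In regeneration the rod-end outflow joins the pump flow into the cap end, so the net volume the pump must supply per unit advance equals the rod cross-section area.
Rod cross-section A_rod = π/4 × (3.46 in)² = 9.402 in^2
v = Q_pump / A_rod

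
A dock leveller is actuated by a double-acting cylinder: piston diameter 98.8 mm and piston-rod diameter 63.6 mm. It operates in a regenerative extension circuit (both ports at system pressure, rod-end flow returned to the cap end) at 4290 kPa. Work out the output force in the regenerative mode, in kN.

F ≈ 13.6 kN

With equal pressure on both faces, forces on the annular region cancel; the net push is pressure × rod cross-section.
Rod cross-section A_rod = π/4 × (63.6 mm)² = 3177 mm^2
F = P × A_rod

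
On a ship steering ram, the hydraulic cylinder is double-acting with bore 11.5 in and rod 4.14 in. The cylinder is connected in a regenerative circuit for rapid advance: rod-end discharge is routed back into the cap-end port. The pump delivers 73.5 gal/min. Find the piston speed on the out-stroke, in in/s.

v ≈ 21.0 in/s

In regeneration the rod-end outflow joins the pump flow into the cap end, so the net volume the pump must supply per unit advance equals the rod cross-section area.
Rod cross-section A_rod = π/4 × (4.14 in)² = 13.46 in^2
v = Q_pump / A_rod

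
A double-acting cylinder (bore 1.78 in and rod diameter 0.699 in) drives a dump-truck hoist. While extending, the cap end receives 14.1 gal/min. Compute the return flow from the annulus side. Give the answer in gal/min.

Q_out ≈ 11.9 gal/min

Cap-side area A_cap = π/4 × (1.78 in)² = 2.488 in^2
Rod-side annular area A_ann = π/4 × (1.78² − 0.699²) = 2.105 in^2
Piston speed v = Q_in/A_cap; rod-end outflow Q_out = v × A_ann = Q_in × A_ann/A_cap.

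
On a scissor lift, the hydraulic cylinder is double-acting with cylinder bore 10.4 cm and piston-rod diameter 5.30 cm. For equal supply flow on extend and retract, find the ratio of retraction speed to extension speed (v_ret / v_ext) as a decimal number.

v_ret/v_ext ≈ 1.35

Cap-side area A_cap = π/4 × (10.4 cm)² = 84.95 cm^2
Rod-side annular area A_ann = π/4 × (10.4² − 5.30²) = 62.89 cm^2
For equal Q, v ∝ 1/A, so v_ret/v_ext = A_cap/A_ann.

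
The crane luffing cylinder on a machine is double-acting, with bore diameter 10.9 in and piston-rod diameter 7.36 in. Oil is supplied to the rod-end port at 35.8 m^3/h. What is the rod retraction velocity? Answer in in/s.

Rod-side annular area A_ann = π/4 × (10.9² − 7.36²) = 50.77 in^2
Flow into the rod-end port fills the annular volume.
v = Q / A

v ≈ 12.0 in/s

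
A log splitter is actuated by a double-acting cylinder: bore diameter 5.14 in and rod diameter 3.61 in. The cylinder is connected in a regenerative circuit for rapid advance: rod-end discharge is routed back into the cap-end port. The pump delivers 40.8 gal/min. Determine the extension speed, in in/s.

v ≈ 15.3 in/s

In regeneration the rod-end outflow joins the pump flow into the cap end, so the net volume the pump must supply per unit advance equals the rod cross-section area.
Rod cross-section A_rod = π/4 × (3.61 in)² = 10.24 in^2
v = Q_pump / A_rod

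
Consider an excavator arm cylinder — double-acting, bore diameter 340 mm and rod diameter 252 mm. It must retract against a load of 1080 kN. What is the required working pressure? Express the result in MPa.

P ≈ 26.4 MPa

Rod-side annular area A_ann = π/4 × (340² − 252²) = 40920 mm^2
Retraction: pressure acts on the annular area.
P = F / A = 1080 kN / A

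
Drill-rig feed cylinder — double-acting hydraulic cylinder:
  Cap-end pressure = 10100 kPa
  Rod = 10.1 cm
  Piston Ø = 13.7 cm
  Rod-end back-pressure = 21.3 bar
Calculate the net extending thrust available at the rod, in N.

Cap-side area A_cap = π/4 × (13.7 cm)² = 147.4 cm^2
Rod-side annular area A_ann = π/4 × (13.7² − 10.1²) = 67.29 cm^2
Net thrust = P_cap·A_cap − P_rod·A_ann = 1.489e5 N − 14330 N

F ≈ 1.35e5 N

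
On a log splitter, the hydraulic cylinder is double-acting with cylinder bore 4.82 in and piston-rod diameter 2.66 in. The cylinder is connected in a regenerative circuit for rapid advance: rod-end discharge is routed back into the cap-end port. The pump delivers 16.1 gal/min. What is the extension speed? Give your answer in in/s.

v ≈ 11.2 in/s

In regeneration the rod-end outflow joins the pump flow into the cap end, so the net volume the pump must supply per unit advance equals the rod cross-section area.
Rod cross-section A_rod = π/4 × (2.66 in)² = 5.557 in^2
v = Q_pump / A_rod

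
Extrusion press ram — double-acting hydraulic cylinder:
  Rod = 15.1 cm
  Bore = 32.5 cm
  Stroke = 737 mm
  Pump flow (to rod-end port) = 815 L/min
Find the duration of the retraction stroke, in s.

Rod-side annular area A_ann = π/4 × (32.5² − 15.1²) = 650.5 cm^2
Swept volume V = A × L; t = V / Q = A·L / Q

t ≈ 3.53 s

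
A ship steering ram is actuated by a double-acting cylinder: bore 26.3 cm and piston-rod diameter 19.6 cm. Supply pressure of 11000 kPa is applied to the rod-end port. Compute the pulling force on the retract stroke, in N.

F ≈ 2.66e5 N

Rod-side annular area A_ann = π/4 × (26.3² − 19.6²) = 241.5 cm^2
On retraction the pressure acts on the annular area (bore minus rod).
F = P × A_ann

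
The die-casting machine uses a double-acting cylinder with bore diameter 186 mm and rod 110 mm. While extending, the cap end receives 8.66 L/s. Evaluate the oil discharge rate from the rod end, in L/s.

Q_out ≈ 5.63 L/s

Cap-side area A_cap = π/4 × (186 mm)² = 27170 mm^2
Rod-side annular area A_ann = π/4 × (186² − 110²) = 17670 mm^2
Piston speed v = Q_in/A_cap; rod-end outflow Q_out = v × A_ann = Q_in × A_ann/A_cap.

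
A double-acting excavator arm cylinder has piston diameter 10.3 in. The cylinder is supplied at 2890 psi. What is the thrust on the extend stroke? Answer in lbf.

F ≈ 2.41e5 lbf

Cap-side area A_cap = π/4 × (10.3 in)² = 83.32 in^2
F = P × A_cap = 2890 psi × A_cap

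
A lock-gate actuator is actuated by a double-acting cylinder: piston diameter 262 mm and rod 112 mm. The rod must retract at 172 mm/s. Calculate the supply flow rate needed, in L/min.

Rod-side annular area A_ann = π/4 × (262² − 112²) = 44060 mm^2
Q = A × v

Q ≈ 455 L/min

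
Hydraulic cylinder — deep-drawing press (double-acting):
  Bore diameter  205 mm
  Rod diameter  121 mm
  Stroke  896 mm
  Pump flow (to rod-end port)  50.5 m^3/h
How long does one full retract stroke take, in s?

Rod-side annular area A_ann = π/4 × (205² − 121²) = 21510 mm^2
Swept volume V = A × L; t = V / Q = A·L / Q

t ≈ 1.37 s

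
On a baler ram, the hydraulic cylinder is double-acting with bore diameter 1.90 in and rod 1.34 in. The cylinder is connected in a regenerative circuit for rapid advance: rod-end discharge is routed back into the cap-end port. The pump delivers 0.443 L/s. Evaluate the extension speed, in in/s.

v ≈ 19.2 in/s

In regeneration the rod-end outflow joins the pump flow into the cap end, so the net volume the pump must supply per unit advance equals the rod cross-section area.
Rod cross-section A_rod = π/4 × (1.34 in)² = 1.410 in^2
v = Q_pump / A_rod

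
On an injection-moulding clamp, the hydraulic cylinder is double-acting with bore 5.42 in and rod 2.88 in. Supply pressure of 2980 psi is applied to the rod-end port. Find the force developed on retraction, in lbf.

F ≈ 49300 lbf

Rod-side annular area A_ann = π/4 × (5.42² − 2.88²) = 16.56 in^2
On retraction the pressure acts on the annular area (bore minus rod).
F = P × A_ann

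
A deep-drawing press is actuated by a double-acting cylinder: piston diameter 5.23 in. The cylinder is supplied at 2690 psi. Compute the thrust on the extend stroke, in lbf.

Cap-side area A_cap = π/4 × (5.23 in)² = 21.48 in^2
F = P × A_cap = 2690 psi × A_cap

F ≈ 57800 lbf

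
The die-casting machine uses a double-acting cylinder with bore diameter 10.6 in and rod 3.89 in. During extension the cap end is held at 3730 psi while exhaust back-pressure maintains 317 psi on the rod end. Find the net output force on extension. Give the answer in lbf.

Cap-side area A_cap = π/4 × (10.6 in)² = 88.25 in^2
Rod-side annular area A_ann = π/4 × (10.6² − 3.89²) = 76.36 in^2
Net thrust = P_cap·A_cap − P_rod·A_ann = 3.292e5 lbf − 24210 lbf

F ≈ 3.05e5 lbf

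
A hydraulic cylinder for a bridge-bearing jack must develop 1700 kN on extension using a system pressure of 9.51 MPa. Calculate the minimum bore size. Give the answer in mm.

D ≈ 477 mm

Extension force acts on the full piston face: F = P × (π/4)D².
D = √(4F / (πP)) = √(4 × 1700 kN / (π × 9.51 MPa))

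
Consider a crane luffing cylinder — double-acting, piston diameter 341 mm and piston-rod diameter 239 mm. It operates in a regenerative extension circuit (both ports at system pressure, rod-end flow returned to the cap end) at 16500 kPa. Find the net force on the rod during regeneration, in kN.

F ≈ 740 kN

With equal pressure on both faces, forces on the annular region cancel; the net push is pressure × rod cross-section.
Rod cross-section A_rod = π/4 × (239 mm)² = 44860 mm^2
F = P × A_rod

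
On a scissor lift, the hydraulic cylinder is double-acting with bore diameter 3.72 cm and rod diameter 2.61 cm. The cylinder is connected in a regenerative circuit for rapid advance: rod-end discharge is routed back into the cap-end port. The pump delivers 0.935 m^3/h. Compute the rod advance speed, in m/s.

v ≈ 0.485 m/s

In regeneration the rod-end outflow joins the pump flow into the cap end, so the net volume the pump must supply per unit advance equals the rod cross-section area.
Rod cross-section A_rod = π/4 × (2.61 cm)² = 5.350 cm^2
v = Q_pump / A_rod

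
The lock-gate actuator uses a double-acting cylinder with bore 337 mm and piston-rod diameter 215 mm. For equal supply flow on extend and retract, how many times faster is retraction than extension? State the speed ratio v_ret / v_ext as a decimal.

v_ret/v_ext ≈ 1.69

Cap-side area A_cap = π/4 × (337 mm)² = 89200 mm^2
Rod-side annular area A_ann = π/4 × (337² − 215²) = 52890 mm^2
For equal Q, v ∝ 1/A, so v_ret/v_ext = A_cap/A_ann.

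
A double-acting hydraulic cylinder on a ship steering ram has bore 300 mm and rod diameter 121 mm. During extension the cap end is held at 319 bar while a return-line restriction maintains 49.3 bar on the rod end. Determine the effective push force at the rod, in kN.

Cap-side area A_cap = π/4 × (300 mm)² = 70690 mm^2
Rod-side annular area A_ann = π/4 × (300² − 121²) = 59190 mm^2
Net thrust = P_cap·A_cap − P_rod·A_ann = 2255 kN − 291.8 kN

F ≈ 1960 kN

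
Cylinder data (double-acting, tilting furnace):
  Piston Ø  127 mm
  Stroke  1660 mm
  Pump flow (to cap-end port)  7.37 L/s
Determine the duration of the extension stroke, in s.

Cap-side area A_cap = π/4 × (127 mm)² = 12670 mm^2
Swept volume V = A × L; t = V / Q = A·L / Q

t ≈ 2.85 s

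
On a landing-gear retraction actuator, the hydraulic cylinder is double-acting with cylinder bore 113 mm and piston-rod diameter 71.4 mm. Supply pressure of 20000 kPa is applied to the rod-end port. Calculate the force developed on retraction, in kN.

F ≈ 120 kN

Rod-side annular area A_ann = π/4 × (113² − 71.4²) = 6025 mm^2
On retraction the pressure acts on the annular area (bore minus rod).
F = P × A_ann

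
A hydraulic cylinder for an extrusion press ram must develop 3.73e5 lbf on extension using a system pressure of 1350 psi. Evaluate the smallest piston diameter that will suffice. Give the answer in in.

D ≈ 18.8 in

Extension force acts on the full piston face: F = P × (π/4)D².
D = √(4F / (πP)) = √(4 × 3.73e5 lbf / (π × 1350 psi))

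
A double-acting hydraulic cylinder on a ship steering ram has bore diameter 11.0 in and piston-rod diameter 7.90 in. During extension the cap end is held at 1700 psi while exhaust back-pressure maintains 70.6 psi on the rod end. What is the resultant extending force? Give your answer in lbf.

Cap-side area A_cap = π/4 × (11.0 in)² = 95.03 in^2
Rod-side annular area A_ann = π/4 × (11.0² − 7.90²) = 46.02 in^2
Net thrust = P_cap·A_cap − P_rod·A_ann = 1.616e5 lbf − 3249 lbf

F ≈ 1.58e5 lbf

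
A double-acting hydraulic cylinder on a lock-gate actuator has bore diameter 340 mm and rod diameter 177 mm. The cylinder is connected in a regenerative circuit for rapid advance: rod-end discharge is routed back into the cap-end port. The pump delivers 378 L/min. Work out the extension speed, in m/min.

In regeneration the rod-end outflow joins the pump flow into the cap end, so the net volume the pump must supply per unit advance equals the rod cross-section area.
Rod cross-section A_rod = π/4 × (177 mm)² = 24610 mm^2
v = Q_pump / A_rod

v ≈ 15.4 m/min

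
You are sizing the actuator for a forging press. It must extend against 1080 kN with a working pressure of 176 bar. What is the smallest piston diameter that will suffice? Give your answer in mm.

D ≈ 280 mm

Extension force acts on the full piston face: F = P × (π/4)D².
D = √(4F / (πP)) = √(4 × 1080 kN / (π × 176 bar))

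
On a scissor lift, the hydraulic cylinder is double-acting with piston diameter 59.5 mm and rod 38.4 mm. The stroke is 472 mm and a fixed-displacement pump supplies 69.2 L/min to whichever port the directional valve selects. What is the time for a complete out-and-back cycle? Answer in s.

t ≈ 1.80 s

Cap-side area A_cap = π/4 × (59.5 mm)² = 2781 mm^2
Rod-side annular area A_ann = π/4 × (59.5² − 38.4²) = 1622 mm^2
t_ext = A_cap·L/Q = 1.138 s
t_ret = A_ann·L/Q = 0.6640 s
t_cycle = t_ext + t_ret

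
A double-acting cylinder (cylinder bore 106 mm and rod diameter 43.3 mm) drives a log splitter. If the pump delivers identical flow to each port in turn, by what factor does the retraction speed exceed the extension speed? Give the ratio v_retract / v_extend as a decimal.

Cap-side area A_cap = π/4 × (106 mm)² = 8825 mm^2
Rod-side annular area A_ann = π/4 × (106² − 43.3²) = 7352 mm^2
For equal Q, v ∝ 1/A, so v_ret/v_ext = A_cap/A_ann.

v_ret/v_ext ≈ 1.20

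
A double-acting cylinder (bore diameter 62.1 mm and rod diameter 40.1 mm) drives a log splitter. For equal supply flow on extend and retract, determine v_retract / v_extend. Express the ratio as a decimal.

v_ret/v_ext ≈ 1.72

Cap-side area A_cap = π/4 × (62.1 mm)² = 3029 mm^2
Rod-side annular area A_ann = π/4 × (62.1² − 40.1²) = 1766 mm^2
For equal Q, v ∝ 1/A, so v_ret/v_ext = A_cap/A_ann.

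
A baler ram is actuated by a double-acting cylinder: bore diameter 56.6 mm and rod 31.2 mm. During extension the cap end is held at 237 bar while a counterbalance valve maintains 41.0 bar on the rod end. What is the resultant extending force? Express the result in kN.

F ≈ 52.4 kN

Cap-side area A_cap = π/4 × (56.6 mm)² = 2516 mm^2
Rod-side annular area A_ann = π/4 × (56.6² − 31.2²) = 1752 mm^2
Net thrust = P_cap·A_cap − P_rod·A_ann = 59.63 kN − 7.181 kN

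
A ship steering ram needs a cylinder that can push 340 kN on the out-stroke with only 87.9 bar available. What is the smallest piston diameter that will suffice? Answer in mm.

D ≈ 222 mm

Extension force acts on the full piston face: F = P × (π/4)D².
D = √(4F / (πP)) = √(4 × 340 kN / (π × 87.9 bar))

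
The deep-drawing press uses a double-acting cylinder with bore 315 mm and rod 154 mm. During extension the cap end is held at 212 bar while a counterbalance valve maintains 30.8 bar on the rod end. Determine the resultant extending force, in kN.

Cap-side area A_cap = π/4 × (315 mm)² = 77930 mm^2
Rod-side annular area A_ann = π/4 × (315² − 154²) = 59300 mm^2
Net thrust = P_cap·A_cap − P_rod·A_ann = 1652 kN − 182.7 kN

F ≈ 1470 kN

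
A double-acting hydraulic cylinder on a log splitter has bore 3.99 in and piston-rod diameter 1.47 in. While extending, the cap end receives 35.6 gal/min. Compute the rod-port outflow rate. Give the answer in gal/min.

Cap-side area A_cap = π/4 × (3.99 in)² = 12.50 in^2
Rod-side annular area A_ann = π/4 × (3.99² − 1.47²) = 10.81 in^2
Piston speed v = Q_in/A_cap; rod-end outflow Q_out = v × A_ann = Q_in × A_ann/A_cap.

Q_out ≈ 30.8 gal/min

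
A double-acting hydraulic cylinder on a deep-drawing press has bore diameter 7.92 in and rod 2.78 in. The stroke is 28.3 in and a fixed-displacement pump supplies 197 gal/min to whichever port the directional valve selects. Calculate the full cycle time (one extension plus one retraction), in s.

t ≈ 3.45 s

Cap-side area A_cap = π/4 × (7.92 in)² = 49.27 in^2
Rod-side annular area A_ann = π/4 × (7.92² − 2.78²) = 43.20 in^2
t_ext = A_cap·L/Q = 1.838 s
t_ret = A_ann·L/Q = 1.612 s
t_cycle = t_ext + t_ret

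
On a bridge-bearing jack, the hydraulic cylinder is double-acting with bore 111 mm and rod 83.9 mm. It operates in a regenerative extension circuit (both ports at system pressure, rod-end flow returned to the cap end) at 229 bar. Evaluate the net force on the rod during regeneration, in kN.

With equal pressure on both faces, forces on the annular region cancel; the net push is pressure × rod cross-section.
Rod cross-section A_rod = π/4 × (83.9 mm)² = 5529 mm^2
F = P × A_rod

F ≈ 127 kN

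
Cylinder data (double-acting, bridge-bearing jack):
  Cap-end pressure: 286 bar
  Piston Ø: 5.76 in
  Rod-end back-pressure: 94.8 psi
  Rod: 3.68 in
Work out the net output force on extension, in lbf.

F ≈ 1.07e5 lbf

Cap-side area A_cap = π/4 × (5.76 in)² = 26.06 in^2
Rod-side annular area A_ann = π/4 × (5.76² − 3.68²) = 15.42 in^2
Net thrust = P_cap·A_cap − P_rod·A_ann = 1.081e5 lbf − 1462 lbf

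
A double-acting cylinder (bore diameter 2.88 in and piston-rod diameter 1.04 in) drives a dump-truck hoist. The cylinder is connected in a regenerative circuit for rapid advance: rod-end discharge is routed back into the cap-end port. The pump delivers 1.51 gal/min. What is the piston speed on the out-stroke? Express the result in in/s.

In regeneration the rod-end outflow joins the pump flow into the cap end, so the net volume the pump must supply per unit advance equals the rod cross-section area.
Rod cross-section A_rod = π/4 × (1.04 in)² = 0.8495 in^2
v = Q_pump / A_rod

v ≈ 6.84 in/s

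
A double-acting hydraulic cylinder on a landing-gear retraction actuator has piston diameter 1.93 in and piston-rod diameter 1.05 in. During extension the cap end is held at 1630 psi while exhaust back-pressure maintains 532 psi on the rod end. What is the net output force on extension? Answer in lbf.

F ≈ 3670 lbf

Cap-side area A_cap = π/4 × (1.93 in)² = 2.926 in^2
Rod-side annular area A_ann = π/4 × (1.93² − 1.05²) = 2.060 in^2
Net thrust = P_cap·A_cap − P_rod·A_ann = 4769 lbf − 1096 lbf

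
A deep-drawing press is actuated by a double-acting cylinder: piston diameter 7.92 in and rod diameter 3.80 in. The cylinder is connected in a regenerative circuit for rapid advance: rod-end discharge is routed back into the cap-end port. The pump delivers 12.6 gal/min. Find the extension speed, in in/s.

v ≈ 4.28 in/s

In regeneration the rod-end outflow joins the pump flow into the cap end, so the net volume the pump must supply per unit advance equals the rod cross-section area.
Rod cross-section A_rod = π/4 × (3.80 in)² = 11.34 in^2
v = Q_pump / A_rod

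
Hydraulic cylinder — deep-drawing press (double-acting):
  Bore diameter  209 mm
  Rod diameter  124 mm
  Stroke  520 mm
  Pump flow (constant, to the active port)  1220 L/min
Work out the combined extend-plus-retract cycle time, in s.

t ≈ 1.45 s

Cap-side area A_cap = π/4 × (209 mm)² = 34310 mm^2
Rod-side annular area A_ann = π/4 × (209² − 124²) = 22230 mm^2
t_ext = A_cap·L/Q = 0.8774 s
t_ret = A_ann·L/Q = 0.5685 s
t_cycle = t_ext + t_ret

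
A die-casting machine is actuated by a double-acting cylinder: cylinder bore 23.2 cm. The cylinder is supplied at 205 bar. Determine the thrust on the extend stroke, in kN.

F ≈ 867 kN

Cap-side area A_cap = π/4 × (23.2 cm)² = 422.7 cm^2
F = P × A_cap = 205 bar × A_cap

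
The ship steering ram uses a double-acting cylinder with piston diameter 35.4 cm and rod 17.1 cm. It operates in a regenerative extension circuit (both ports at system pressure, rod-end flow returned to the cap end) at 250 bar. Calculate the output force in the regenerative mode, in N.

F ≈ 5.74e5 N

With equal pressure on both faces, forces on the annular region cancel; the net push is pressure × rod cross-section.
Rod cross-section A_rod = π/4 × (17.1 cm)² = 229.7 cm^2
F = P × A_rod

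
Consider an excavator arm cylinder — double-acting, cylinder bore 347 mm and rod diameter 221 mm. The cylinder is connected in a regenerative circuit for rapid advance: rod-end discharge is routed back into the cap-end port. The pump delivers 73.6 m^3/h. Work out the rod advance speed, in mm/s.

v ≈ 533 mm/s

In regeneration the rod-end outflow joins the pump flow into the cap end, so the net volume the pump must supply per unit advance equals the rod cross-section area.
Rod cross-section A_rod = π/4 × (221 mm)² = 38360 mm^2
v = Q_pump / A_rod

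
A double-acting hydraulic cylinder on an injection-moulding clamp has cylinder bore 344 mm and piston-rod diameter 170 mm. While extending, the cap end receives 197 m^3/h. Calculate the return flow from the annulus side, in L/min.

Q_out ≈ 2480 L/min

Cap-side area A_cap = π/4 × (344 mm)² = 92940 mm^2
Rod-side annular area A_ann = π/4 × (344² − 170²) = 70240 mm^2
Piston speed v = Q_in/A_cap; rod-end outflow Q_out = v × A_ann = Q_in × A_ann/A_cap.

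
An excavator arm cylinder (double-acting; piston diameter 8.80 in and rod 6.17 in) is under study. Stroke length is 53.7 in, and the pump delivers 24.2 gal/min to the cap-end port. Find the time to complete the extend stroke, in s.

t ≈ 35.1 s

Cap-side area A_cap = π/4 × (8.80 in)² = 60.82 in^2
Swept volume V = A × L; t = V / Q = A·L / Q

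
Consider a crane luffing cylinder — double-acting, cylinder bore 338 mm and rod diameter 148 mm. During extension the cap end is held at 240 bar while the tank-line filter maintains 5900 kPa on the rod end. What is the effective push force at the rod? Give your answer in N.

F ≈ 1.73e6 N

Cap-side area A_cap = π/4 × (338 mm)² = 89730 mm^2
Rod-side annular area A_ann = π/4 × (338² − 148²) = 72520 mm^2
Net thrust = P_cap·A_cap − P_rod·A_ann = 2.153e6 N − 4.279e5 N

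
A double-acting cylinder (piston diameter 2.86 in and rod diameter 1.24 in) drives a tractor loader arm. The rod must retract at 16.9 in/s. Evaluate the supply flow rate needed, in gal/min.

Rod-side annular area A_ann = π/4 × (2.86² − 1.24²) = 5.217 in^2
Q = A × v

Q ≈ 22.9 gal/min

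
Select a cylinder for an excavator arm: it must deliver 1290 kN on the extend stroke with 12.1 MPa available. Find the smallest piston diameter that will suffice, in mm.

D ≈ 368 mm

Extension force acts on the full piston face: F = P × (π/4)D².
D = √(4F / (πP)) = √(4 × 1290 kN / (π × 12.1 MPa))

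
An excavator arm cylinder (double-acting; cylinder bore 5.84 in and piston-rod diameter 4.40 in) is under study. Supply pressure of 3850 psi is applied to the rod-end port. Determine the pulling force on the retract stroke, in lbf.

F ≈ 44600 lbf

Rod-side annular area A_ann = π/4 × (5.84² − 4.40²) = 11.58 in^2
On retraction the pressure acts on the annular area (bore minus rod).
F = P × A_ann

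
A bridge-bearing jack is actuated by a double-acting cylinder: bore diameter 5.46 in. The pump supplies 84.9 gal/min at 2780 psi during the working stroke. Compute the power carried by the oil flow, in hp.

W ≈ 138 hp

Hydraulic power = P × Q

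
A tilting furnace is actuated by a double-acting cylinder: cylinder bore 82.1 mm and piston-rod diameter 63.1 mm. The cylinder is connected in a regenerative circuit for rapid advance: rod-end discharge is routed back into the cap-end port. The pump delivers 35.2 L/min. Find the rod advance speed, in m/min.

In regeneration the rod-end outflow joins the pump flow into the cap end, so the net volume the pump must supply per unit advance equals the rod cross-section area.
Rod cross-section A_rod = π/4 × (63.1 mm)² = 3127 mm^2
v = Q_pump / A_rod

v ≈ 11.3 m/min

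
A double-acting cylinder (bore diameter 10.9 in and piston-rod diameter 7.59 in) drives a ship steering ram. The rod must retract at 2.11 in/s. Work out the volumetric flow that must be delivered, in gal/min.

Rod-side annular area A_ann = π/4 × (10.9² − 7.59²) = 48.07 in^2
Q = A × v

Q ≈ 26.3 gal/min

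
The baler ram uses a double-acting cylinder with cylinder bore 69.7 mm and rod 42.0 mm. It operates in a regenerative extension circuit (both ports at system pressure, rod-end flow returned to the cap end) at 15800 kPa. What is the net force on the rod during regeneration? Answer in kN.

F ≈ 21.9 kN

With equal pressure on both faces, forces on the annular region cancel; the net push is pressure × rod cross-section.
Rod cross-section A_rod = π/4 × (42.0 mm)² = 1385 mm^2
F = P × A_rod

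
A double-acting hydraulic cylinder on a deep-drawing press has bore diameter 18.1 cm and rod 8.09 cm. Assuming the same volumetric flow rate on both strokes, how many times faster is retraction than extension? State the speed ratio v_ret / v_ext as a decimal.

Cap-side area A_cap = π/4 × (18.1 cm)² = 257.3 cm^2
Rod-side annular area A_ann = π/4 × (18.1² − 8.09²) = 205.9 cm^2
For equal Q, v ∝ 1/A, so v_ret/v_ext = A_cap/A_ann.

v_ret/v_ext ≈ 1.25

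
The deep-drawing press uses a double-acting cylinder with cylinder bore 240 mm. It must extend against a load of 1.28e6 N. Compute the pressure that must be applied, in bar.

Cap-side area A_cap = π/4 × (240 mm)² = 45240 mm^2
P = F / A = 1.28e6 N / A

P ≈ 283 bar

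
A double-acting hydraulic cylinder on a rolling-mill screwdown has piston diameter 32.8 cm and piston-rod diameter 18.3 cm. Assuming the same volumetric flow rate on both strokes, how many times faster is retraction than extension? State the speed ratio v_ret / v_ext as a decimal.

Cap-side area A_cap = π/4 × (32.8 cm)² = 845.0 cm^2
Rod-side annular area A_ann = π/4 × (32.8² − 18.3²) = 581.9 cm^2
For equal Q, v ∝ 1/A, so v_ret/v_ext = A_cap/A_ann.

v_ret/v_ext ≈ 1.45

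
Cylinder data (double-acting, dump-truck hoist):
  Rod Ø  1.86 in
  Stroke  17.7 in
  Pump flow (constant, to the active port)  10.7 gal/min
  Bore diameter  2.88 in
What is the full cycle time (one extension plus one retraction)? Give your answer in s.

t ≈ 4.43 s

Cap-side area A_cap = π/4 × (2.88 in)² = 6.514 in^2
Rod-side annular area A_ann = π/4 × (2.88² − 1.86²) = 3.797 in^2
t_ext = A_cap·L/Q = 2.799 s
t_ret = A_ann·L/Q = 1.632 s
t_cycle = t_ext + t_ret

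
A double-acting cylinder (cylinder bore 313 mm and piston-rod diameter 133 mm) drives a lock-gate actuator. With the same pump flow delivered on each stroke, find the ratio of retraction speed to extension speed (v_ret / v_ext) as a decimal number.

Cap-side area A_cap = π/4 × (313 mm)² = 76940 mm^2
Rod-side annular area A_ann = π/4 × (313² − 133²) = 63050 mm^2
For equal Q, v ∝ 1/A, so v_ret/v_ext = A_cap/A_ann.

v_ret/v_ext ≈ 1.22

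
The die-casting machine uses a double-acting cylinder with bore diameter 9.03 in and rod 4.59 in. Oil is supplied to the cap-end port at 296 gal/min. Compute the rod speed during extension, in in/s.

Cap-side area A_cap = π/4 × (9.03 in)² = 64.04 in^2
v = Q / A

v ≈ 17.8 in/s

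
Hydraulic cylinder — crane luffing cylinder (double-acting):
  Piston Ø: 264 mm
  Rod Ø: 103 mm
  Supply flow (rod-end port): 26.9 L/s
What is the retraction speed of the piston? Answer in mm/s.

v ≈ 580 mm/s

Rod-side annular area A_ann = π/4 × (264² − 103²) = 46410 mm^2
Flow into the rod-end port fills the annular volume.
v = Q / A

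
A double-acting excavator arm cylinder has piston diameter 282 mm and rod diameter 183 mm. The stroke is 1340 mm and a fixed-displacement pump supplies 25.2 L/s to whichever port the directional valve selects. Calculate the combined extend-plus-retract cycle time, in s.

t ≈ 5.24 s

Cap-side area A_cap = π/4 × (282 mm)² = 62460 mm^2
Rod-side annular area A_ann = π/4 × (282² − 183²) = 36160 mm^2
t_ext = A_cap·L/Q = 3.321 s
t_ret = A_ann·L/Q = 1.923 s
t_cycle = t_ext + t_ret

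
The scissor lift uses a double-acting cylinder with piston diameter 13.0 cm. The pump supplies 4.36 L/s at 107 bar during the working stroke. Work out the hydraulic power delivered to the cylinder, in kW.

Hydraulic power = P × Q

W ≈ 46.7 kW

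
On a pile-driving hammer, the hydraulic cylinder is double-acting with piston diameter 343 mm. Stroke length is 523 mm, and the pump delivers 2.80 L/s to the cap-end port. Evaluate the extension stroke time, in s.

t ≈ 17.3 s

Cap-side area A_cap = π/4 × (343 mm)² = 92400 mm^2
Swept volume V = A × L; t = V / Q = A·L / Q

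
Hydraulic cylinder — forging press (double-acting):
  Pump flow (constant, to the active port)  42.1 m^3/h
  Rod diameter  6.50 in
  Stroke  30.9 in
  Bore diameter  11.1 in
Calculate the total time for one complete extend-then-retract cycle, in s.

Cap-side area A_cap = π/4 × (11.1 in)² = 96.77 in^2
Rod-side annular area A_ann = π/4 × (11.1² − 6.50²) = 63.59 in^2
t_ext = A_cap·L/Q = 4.190 s
t_ret = A_ann·L/Q = 2.753 s
t_cycle = t_ext + t_ret

t ≈ 6.94 s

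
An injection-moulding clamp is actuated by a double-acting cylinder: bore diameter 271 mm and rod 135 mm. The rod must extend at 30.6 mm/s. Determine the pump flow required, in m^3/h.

Q ≈ 6.35 m^3/h

Cap-side area A_cap = π/4 × (271 mm)² = 57680 mm^2
Q = A × v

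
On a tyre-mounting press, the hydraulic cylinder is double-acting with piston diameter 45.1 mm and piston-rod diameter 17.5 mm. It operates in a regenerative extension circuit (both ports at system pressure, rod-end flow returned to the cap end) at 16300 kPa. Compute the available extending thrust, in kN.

F ≈ 3.92 kN

With equal pressure on both faces, forces on the annular region cancel; the net push is pressure × rod cross-section.
Rod cross-section A_rod = π/4 × (17.5 mm)² = 240.5 mm^2
F = P × A_rod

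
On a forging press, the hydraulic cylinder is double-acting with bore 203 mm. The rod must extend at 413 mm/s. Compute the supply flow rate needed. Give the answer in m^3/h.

Cap-side area A_cap = π/4 × (203 mm)² = 32370 mm^2
Q = A × v

Q ≈ 48.1 m^3/h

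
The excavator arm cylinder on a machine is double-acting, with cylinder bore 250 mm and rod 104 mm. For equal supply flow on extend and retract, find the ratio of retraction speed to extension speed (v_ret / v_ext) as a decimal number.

v_ret/v_ext ≈ 1.21

Cap-side area A_cap = π/4 × (250 mm)² = 49090 mm^2
Rod-side annular area A_ann = π/4 × (250² − 104²) = 40590 mm^2
For equal Q, v ∝ 1/A, so v_ret/v_ext = A_cap/A_ann.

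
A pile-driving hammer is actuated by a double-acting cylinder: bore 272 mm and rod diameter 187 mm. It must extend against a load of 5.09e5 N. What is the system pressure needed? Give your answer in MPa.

P ≈ 8.76 MPa

Cap-side area A_cap = π/4 × (272 mm)² = 58110 mm^2
P = F / A = 5.09e5 N / A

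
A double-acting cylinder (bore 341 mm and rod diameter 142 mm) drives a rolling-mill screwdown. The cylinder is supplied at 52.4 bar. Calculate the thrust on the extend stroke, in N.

Cap-side area A_cap = π/4 × (341 mm)² = 91330 mm^2
F = P × A_cap = 52.4 bar × A_cap

F ≈ 4.79e5 N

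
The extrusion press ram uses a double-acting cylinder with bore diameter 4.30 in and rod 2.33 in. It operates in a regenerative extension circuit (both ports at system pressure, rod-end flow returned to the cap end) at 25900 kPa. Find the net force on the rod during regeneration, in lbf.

With equal pressure on both faces, forces on the annular region cancel; the net push is pressure × rod cross-section.
Rod cross-section A_rod = π/4 × (2.33 in)² = 4.264 in^2
F = P × A_rod

F ≈ 16000 lbf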